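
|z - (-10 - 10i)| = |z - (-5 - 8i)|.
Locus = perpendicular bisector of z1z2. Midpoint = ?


Equal distances means the locus is the perpendicular bisector of z1 and z2.
Midpoint = ((-10+(-5))/2, (-10+(-8))/2) = (-7.5000, -9.0000)

Perpendicular bisector through (-7.5000, -9.0000)


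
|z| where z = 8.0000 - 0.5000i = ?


|z| = sqrt(8^2 + (-0.5)^2) = sqrt(64 + 0.25) = sqrt(64.25) = 8.0156

|z| = 8.0156


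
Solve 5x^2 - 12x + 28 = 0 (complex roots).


disc = (-12)^2 - 4*5*28 = 144 - 560 = -416
sqrt(|disc|) = sqrt(416) = 20.3961
Real part = 12/(2*5) = 1.2000
Imag part = 20.3961/(2*5) = 2.0396

1.2000 ± 2.0396i


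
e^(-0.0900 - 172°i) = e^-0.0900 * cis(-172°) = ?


e^-0.0900 = 0.9139
cos(-172°) = -0.9903
sin(-172°) = -0.1392
Real = 0.9139*(-0.9903) = -0.9050
Imag = 0.9139*(-0.1392) = -0.1272

-0.9050 - 0.1272i


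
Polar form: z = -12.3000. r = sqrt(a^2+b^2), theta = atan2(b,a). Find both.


r = sqrt(151.29+0) = sqrt(151.29) = 12.3000
theta = atan2(0, -12.3) = 180.0000 degrees

r = 12.3000, theta = 180.0000 degrees


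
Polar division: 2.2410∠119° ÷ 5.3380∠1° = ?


r = 2.2410 / 5.3380 = 0.4198
theta = 119° - 1° = 118° = 118° (mod 360)

0.4198 cis(118°)


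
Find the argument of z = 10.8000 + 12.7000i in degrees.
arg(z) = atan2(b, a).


Re = 10.8, Im = 12.7
arg = atan2(12.7, 10.8) = 49.6224 degrees

arg(z) = 49.6224 degrees


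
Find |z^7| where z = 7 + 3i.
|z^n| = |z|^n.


|z| = sqrt(49+9) = sqrt(58) = 7.6158
|z^7| = |z|^7 = (sqrt(58))^7 = 58^3 * sqrt(58) = 195112*sqrt(58)

|z^7| = 195112*sqrt(58) ≈ 1485928.7222


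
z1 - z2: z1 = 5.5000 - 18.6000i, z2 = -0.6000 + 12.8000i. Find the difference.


Real: 5.5 + 0.6 = 6.1
Imag: -18.6 - 12.8 = -31.4

6.1000 - 31.4000i


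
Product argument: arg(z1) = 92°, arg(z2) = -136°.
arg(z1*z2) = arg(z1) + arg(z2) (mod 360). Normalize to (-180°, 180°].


arg(z1*z2) = 92° - 136° = -44°
Normalized to (-180°, 180°]: -44°

-44°


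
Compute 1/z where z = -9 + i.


|z|^2 = 81+1 = 82
1/z = (-9 - 1i)/82

1/z = -0.1098 - 0.0122i


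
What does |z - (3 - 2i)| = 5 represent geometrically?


|z - z0| = r is a circle with center z0 and radius r.
Center = (3, -2), radius = 5

Circle with center (3, -2) and radius 5


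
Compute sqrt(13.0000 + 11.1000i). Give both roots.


|z| = sqrt(169+123.21) = 17.0942
sqrt((|z|+a)/2) = sqrt((17.0942+13)/2) = sqrt(15.0471) = 3.8791
sqrt((|z|-a)/2) = sqrt((17.0942-13)/2) = sqrt(2.0471) = 1.4308

±(3.8791 + 1.4308i) i.e. 3.8791 + 1.4308i and -3.8791 - 1.4308i


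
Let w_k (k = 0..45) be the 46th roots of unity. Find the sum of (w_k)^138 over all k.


The roots are w_k = w^k with w = e^(2*pi*i/46), and (w^k)^138 = (w^138)^k.
So S = 1 + u + u^2 + ... + u^(45) with u = w^138.
138 = 3*46 + 0, so 138 is a multiple of 46 and u = (w^46)^3 = 1.
Every one of the 46 terms equals 1: S = 46

S = 46


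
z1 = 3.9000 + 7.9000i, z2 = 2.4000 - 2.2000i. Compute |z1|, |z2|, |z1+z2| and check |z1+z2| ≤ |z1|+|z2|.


|z1| = sqrt(3.9^2 + 7.9^2) = sqrt(77.62) = 8.8102
|z2| = sqrt(2.4^2 + (-2.2)^2) = sqrt(10.6) = 3.2558
z1+z2 = 6.3000 + 5.7000i
|z1+z2| = sqrt(72.18) = 8.4959
|z1|+|z2| = 8.8102 + 3.2558 = 12.0660

|z1+z2| = 8.4959 ≤ |z1|+|z2| = 12.0660 (verified)


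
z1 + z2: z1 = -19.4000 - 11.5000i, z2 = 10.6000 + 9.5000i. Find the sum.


Real: -19.4 + 10.6 = -8.8
Imag: -11.5 + 9.5 = -2

-8.8000 - 2.0000i


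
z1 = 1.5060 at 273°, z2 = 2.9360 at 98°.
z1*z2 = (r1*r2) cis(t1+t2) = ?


r = 1.5060 * 2.9360 = 4.4216
theta = 273° + 98° = 371° = 11° (mod 360)

4.4216 cis(11°)


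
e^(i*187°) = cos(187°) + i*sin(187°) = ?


cos(187°) = -0.9925
sin(187°) = -0.1219

e^(i*187°) = -0.9925 - 0.1219i


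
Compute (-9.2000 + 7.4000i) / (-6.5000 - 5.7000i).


Conjugate of z2 = -6.5000 + 5.7000i
Numerator: (-9.2000 + 7.4000i)(-6.5000 + 5.7000i) = 17.6200 - 100.5400i
Denominator: (-6.5)^2 + (-5.7)^2 = 74.74
Result = (17.6200 - 100.5400i)/74.74

0.2358 - 1.3452i


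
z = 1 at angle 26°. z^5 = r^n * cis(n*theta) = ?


r^5 = 1^5 = 1
n*theta = 5*26° = 130° = 130° (mod 360)
a = 1*cos(130°) = -0.6428
b = 1*sin(130°) = 0.7660

1 cis(130°) = -0.6428 + 0.7660i


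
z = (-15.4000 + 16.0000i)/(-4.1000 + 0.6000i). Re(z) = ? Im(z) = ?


Multiply by conjugate: (-15.4000 + 16.0000i)(-4.1000 - 0.6000i) / ((-4.1)^2 + 0.6^2)
Numerator real = -15.4*(-4.1) + 16*0.6 = 72.74
Numerator imag = 16*(-4.1) - (-15.4)*0.6 = -56.36
Denominator = 17.17
Re(z) = 72.74/17.17 = 4.2365
Im(z) = -56.36/17.17 = -3.2825

Re(z) = 4.2365, Im(z) = -3.2825


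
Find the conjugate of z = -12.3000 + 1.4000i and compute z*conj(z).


z_bar = -12.3000 - 1.4000i
z*z_bar = (-12.3)^2 + 1.4^2 = 151.29 + 1.96 = 153.25

z_bar = -12.3000 - 1.4000i, z*z_bar = 153.25


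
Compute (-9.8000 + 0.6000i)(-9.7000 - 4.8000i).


Real = -9.8*(-9.7) - 0.6*(-4.8) = 95.06 - (-2.88) = 97.94
Imag = -9.8*(-4.8) - (9.7)*0.6 = 47.04 - (5.82) = 41.22

97.9400 + 41.2200i


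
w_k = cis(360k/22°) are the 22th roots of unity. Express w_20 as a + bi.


Angle = 360*20/22 = 327.2727°
a = cos(327.2727°) = 0.8413
b = sin(327.2727°) = -0.5406

0.8413 - 0.5406i


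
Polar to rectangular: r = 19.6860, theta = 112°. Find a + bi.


a = 19.6860*cos(112°) = 19.6860*(-0.374607) = -7.3745
b = 19.6860*sin(112°) = 19.6860*0.92718 = 18.2525

-7.3745 + 18.2525i


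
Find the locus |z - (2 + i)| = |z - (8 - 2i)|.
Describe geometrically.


Equal distances means the locus is the perpendicular bisector of z1 and z2.
Midpoint = ((2+8)/2, (1+(-2))/2) = (5.0000, -0.5000)

Perpendicular bisector through (5.0000, -0.5000)


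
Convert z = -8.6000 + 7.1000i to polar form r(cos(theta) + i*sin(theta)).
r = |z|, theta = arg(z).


r = sqrt(73.96+50.41) = sqrt(124.37) = 11.1521
theta = atan2(7.1, -8.6) = 140.4576 degrees

r = 11.1521, theta = 140.4576 degrees


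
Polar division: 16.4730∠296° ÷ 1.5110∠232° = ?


r = 16.4730 / 1.5110 = 10.9021
theta = 296° - 232° = 64° = 64° (mod 360)

10.9021 cis(64°)


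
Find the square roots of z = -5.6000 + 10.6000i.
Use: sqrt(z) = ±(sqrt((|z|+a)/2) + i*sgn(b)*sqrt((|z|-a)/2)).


|z| = sqrt(31.36+112.36) = 11.9883
sqrt((|z|+a)/2) = sqrt((11.9883+(-5.6))/2) = sqrt(3.1942) = 1.7872
sqrt((|z|-a)/2) = sqrt((11.9883-(-5.6))/2) = sqrt(8.7942) = 2.9655

±(1.7872 + 2.9655i) i.e. 1.7872 + 2.9655i and -1.7872 - 2.9655i


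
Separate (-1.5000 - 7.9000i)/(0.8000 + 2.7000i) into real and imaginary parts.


Multiply by conjugate: (-1.5000 - 7.9000i)(0.8000 - 2.7000i) / (0.8^2 + 2.7^2)
Numerator real = -1.5*0.8 - (7.9)*2.7 = -22.53
Numerator imag = -7.9*0.8 - (-1.5)*2.7 = -2.27
Denominator = 7.93
Re(z) = -22.53/7.93 = -2.8411
Im(z) = -2.27/7.93 = -0.2863

Re(z) = -2.8411, Im(z) = -0.2863


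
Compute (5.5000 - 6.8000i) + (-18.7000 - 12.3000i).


Real: 5.5 - 18.7 = -13.2
Imag: -6.8 - 12.3 = -19.1

-13.2000 - 19.1000i


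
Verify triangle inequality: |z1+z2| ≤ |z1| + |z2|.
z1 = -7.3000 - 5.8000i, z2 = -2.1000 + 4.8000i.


|z1| = sqrt((-7.3)^2 + (-5.8)^2) = sqrt(86.93) = 9.3236
|z2| = sqrt((-2.1)^2 + 4.8^2) = sqrt(27.45) = 5.2393
z1+z2 = -9.4000 - i
|z1+z2| = sqrt(89.36) = 9.4530
|z1|+|z2| = 9.3236 + 5.2393 = 14.5629

|z1+z2| = 9.4530 ≤ |z1|+|z2| = 14.5629 (verified)


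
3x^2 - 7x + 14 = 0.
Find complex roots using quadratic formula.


disc = (-7)^2 - 4*3*14 = 49 - 168 = -119
sqrt(|disc|) = sqrt(119) = 10.9087
Real part = 7/(2*3) = 1.1667
Imag part = 10.9087/(2*3) = 1.8181

1.1667 ± 1.8181i


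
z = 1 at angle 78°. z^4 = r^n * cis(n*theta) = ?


r^4 = 1^4 = 1
n*theta = 4*78° = 312° = 312° (mod 360)
a = 1*cos(312°) = 0.6691
b = 1*sin(312°) = -0.7431

1 cis(312°) = 0.6691 - 0.7431i


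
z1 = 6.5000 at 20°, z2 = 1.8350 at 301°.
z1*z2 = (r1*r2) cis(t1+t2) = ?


r = 6.5000 * 1.8350 = 11.9275
theta = 20° + 301° = 321° = 321° (mod 360)

11.9275 cis(321°)


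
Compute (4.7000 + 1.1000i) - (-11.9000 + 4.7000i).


Real: 4.7 + 11.9 = 16.6
Imag: 1.1 - 4.7 = -3.6

16.6000 - 3.6000i


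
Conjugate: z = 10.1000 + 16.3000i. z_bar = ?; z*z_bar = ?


z_bar = 10.1000 - 16.3000i
z*z_bar = 10.1^2 + 16.3^2 = 102.01 + 265.69 = 367.7

z_bar = 10.1000 - 16.3000i, z*z_bar = 367.7


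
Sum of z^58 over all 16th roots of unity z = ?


The roots are w_k = w^k with w = e^(2*pi*i/16), and (w^k)^58 = (w^58)^k.
So S = 1 + u + u^2 + ... + u^(15) with u = w^58.
58 = 3*16 + 10, so 58 is not a multiple of 16: u = (w^16)^3 * w^10 = w^10 ≠ 1 (w is a primitive 16th root), while u^16 = (w^16)^58 = 1.
Geometric series: S = (1 - u^16)/(1 - u) = (1 - 1)/(1 - u) = 0

S = 0


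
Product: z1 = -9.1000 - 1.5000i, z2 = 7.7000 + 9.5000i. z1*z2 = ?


Real = -9.1*7.7 - (-1.5)*9.5 = -70.07 - (-14.25) = -55.82
Imag = -9.1*9.5 + 7.7*(-1.5) = -86.45 - (11.55) = -98

-55.8200 - 98.0000i


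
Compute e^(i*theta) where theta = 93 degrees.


cos(93°) = -0.0523
sin(93°) = 0.9986

e^(i*93°) = -0.0523 + 0.9986i


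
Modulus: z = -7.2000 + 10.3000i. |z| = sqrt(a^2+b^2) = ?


|z| = sqrt((-7.2)^2 + 10.3^2) = sqrt(51.84 + 106.09) = sqrt(157.93) = 12.5670

|z| = 12.5670


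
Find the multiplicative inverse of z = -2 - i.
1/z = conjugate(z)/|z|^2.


|z|^2 = 4+1 = 5
1/z = (-2 + 1i)/5

1/z = -0.4000 + 0.2000i


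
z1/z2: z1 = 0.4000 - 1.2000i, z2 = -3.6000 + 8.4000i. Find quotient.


Conjugate of z2 = -3.6000 - 8.4000i
Numerator: (0.4000 - 1.2000i)(-3.6000 - 8.4000i) = -11.5200 + 0.9600i
Denominator: (-3.6)^2 + 8.4^2 = 83.52
Result = (-11.5200 + 0.9600i)/83.52

-0.1379 + 0.0115i


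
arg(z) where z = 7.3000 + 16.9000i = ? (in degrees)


Re = 7.3, Im = 16.9
arg = atan2(16.9, 7.3) = 66.6379 degrees

arg(z) = 66.6379 degrees


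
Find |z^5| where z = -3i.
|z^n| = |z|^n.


|z| = sqrt(0+9) = sqrt(9) = 3
|z^5| = |z|^5 = 3^5 = 243

|z^5| = 243


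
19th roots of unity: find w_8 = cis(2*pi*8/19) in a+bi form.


Angle = 360*8/19 = 151.5789°
a = cos(151.5789°) = -0.8795
b = sin(151.5789°) = 0.4759

-0.8795 + 0.4759i


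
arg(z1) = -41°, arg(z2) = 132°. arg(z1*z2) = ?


arg(z1*z2) = -41° + 132° = 91°
Normalized to (-180°, 180°]: 91°

91°


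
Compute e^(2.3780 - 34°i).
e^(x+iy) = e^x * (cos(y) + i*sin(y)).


e^2.3780 = 10.7833
cos(-34°) = 0.82904
sin(-34°) = -0.5592
Real = 10.7833*0.82904 = 8.9398
Imag = 10.7833*(-0.5592) = -6.0300

8.9398 - 6.0300i


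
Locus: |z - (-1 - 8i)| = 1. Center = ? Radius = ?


|z - z0| = r is a circle with center z0 and radius r.
Center = (-1, -8), radius = 1

Circle with center (-1, -8) and radius 1


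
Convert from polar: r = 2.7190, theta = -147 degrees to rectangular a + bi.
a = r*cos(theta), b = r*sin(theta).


a = 2.7190*cos(-147°) = 2.7190*(-0.83867) = -2.2803
b = 2.7190*sin(-147°) = 2.7190*(-0.54464) = -1.4809

-2.2803 - 1.4809i


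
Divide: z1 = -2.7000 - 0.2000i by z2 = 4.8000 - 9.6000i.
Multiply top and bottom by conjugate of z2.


Conjugate of z2 = 4.8000 + 9.6000i
Numerator: (-2.7000 - 0.2000i)(4.8000 + 9.6000i) = -11.0400 - 26.8800i
Denominator: 4.8^2 + (-9.6)^2 = 115.2
Result = (-11.0400 - 26.8800i)/115.2

-0.0958 - 0.2333i


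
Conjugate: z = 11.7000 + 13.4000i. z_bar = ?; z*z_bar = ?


z_bar = 11.7000 - 13.4000i
z*z_bar = 11.7^2 + 13.4^2 = 136.89 + 179.56 = 316.45

z_bar = 11.7000 - 13.4000i, z*z_bar = 316.45


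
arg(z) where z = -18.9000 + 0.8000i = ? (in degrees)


Re = -18.9, Im = 0.8
arg = atan2(0.8, -18.9) = 177.5762 degrees

arg(z) = 177.5762 degrees


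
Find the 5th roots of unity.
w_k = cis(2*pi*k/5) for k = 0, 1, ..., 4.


The 5th roots of unity are cis(360k/5°) for k=0..4
Angle step = 360/5 = 72°
Primitive root: cis(72°)
Primitive root = 0.3090 + 0.9511i

5 roots at angles: 0°, 72°, 144°, 216°, 288°


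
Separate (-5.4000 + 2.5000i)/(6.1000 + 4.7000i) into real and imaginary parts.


Multiply by conjugate: (-5.4000 + 2.5000i)(6.1000 - 4.7000i) / (6.1^2 + 4.7^2)
Numerator real = -5.4*6.1 + 2.5*4.7 = -21.19
Numerator imag = 2.5*6.1 - (-5.4)*4.7 = 40.63
Denominator = 59.3
Re(z) = -21.19/59.3 = -0.3573
Im(z) = 40.63/59.3 = 0.6852

Re(z) = -0.3573, Im(z) = 0.6852


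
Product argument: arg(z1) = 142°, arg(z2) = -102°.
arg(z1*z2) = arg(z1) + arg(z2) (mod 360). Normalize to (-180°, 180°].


arg(z1*z2) = 142° - 102° = 40°
Normalized to (-180°, 180°]: 40°

40°


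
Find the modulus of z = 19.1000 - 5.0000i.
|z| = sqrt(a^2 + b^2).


|z| = sqrt(19.1^2 + (-5)^2) = sqrt(364.81 + 25) = sqrt(389.81) = 19.7436

|z| = 19.7436


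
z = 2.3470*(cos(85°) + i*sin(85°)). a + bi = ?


a = 2.3470*cos(85°) = 2.3470*0.08716 = 0.2046
b = 2.3470*sin(85°) = 2.3470*0.9962 = 2.3381

0.2046 + 2.3381i


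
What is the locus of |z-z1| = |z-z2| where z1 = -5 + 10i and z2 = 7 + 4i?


Equal distances means the locus is the perpendicular bisector of z1 and z2.
Midpoint = ((-5+7)/2, (10+4)/2) = (1.0000, 7.0000)

Perpendicular bisector through (1.0000, 7.0000)


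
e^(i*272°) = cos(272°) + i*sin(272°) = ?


cos(272°) = 0.0349
sin(272°) = -0.9994

e^(i*272°) = 0.0349 - 0.9994i


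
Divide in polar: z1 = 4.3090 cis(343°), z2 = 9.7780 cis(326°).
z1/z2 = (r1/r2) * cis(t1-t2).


r = 4.3090 / 9.7780 = 0.4407
theta = 343° - 326° = 17° = 17° (mod 360)

0.4407 cis(17°)


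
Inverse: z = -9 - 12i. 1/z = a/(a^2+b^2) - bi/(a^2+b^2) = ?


|z|^2 = 81+144 = 225
1/z = (-9 + 12i)/225

1/z = -0.0400 + 0.0533i


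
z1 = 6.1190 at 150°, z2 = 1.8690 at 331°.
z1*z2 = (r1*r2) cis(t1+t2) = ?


r = 6.1190 * 1.8690 = 11.4364
theta = 150° + 331° = 481° = 121° (mod 360)

11.4364 cis(121°)


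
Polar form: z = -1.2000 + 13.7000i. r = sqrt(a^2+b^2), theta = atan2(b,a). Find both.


r = sqrt(1.44+187.69) = sqrt(189.13) = 13.7525
theta = atan2(13.7, -1.2) = 95.0058 degrees

r = 13.7525, theta = 95.0058 degrees


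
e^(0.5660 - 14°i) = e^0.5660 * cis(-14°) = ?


e^0.5660 = 1.7612
cos(-14°) = 0.9703
sin(-14°) = -0.24192
Real = 1.7612*0.9703 = 1.7089
Imag = 1.7612*(-0.24192) = -0.4261

1.7089 - 0.4261i


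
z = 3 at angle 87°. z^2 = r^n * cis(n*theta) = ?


r^2 = 3^2 = 9
n*theta = 2*87° = 174° = 174° (mod 360)
a = 9*cos(174°) = -8.9507
b = 9*sin(174°) = 0.9408

9 cis(174°) = -8.9507 + 0.9408i


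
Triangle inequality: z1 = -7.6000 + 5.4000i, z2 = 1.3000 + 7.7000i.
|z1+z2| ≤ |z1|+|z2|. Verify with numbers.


|z1| = sqrt((-7.6)^2 + 5.4^2) = sqrt(86.92) = 9.3231
|z2| = sqrt(1.3^2 + 7.7^2) = sqrt(60.98) = 7.8090
z1+z2 = -6.3000 + 13.1000i
|z1+z2| = sqrt(211.3) = 14.5362
|z1|+|z2| = 9.3231 + 7.8090 = 17.1321

|z1+z2| = 14.5362 ≤ |z1|+|z2| = 17.1321 (verified)


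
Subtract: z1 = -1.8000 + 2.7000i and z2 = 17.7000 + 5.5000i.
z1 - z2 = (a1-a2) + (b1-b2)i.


Real: -1.8 - 17.7 = -19.5
Imag: 2.7 - 5.5 = -2.8

-19.5000 - 2.8000i


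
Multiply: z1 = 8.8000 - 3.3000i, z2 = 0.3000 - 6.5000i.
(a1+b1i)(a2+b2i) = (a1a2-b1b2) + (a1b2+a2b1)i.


Real = 8.8*0.3 - (-3.3)*(-6.5) = 2.64 - 21.45 = -18.81
Imag = 8.8*(-6.5) + 0.3*(-3.3) = -57.2 - (0.99) = -58.19

-18.8100 - 58.1900i


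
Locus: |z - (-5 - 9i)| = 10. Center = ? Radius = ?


|z - z0| = r is a circle with center z0 and radius r.
Center = (-5, -9), radius = 10

Circle with center (-5, -9) and radius 10


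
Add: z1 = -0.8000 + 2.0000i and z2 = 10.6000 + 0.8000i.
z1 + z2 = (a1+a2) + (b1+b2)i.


Real: -0.8 + 10.6 = 9.8
Imag: 2 + 0.8 = 2.8

9.8000 + 2.8000i


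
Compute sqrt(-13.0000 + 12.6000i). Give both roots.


|z| = sqrt(169+158.76) = 18.1041
sqrt((|z|+a)/2) = sqrt((18.1041+(-13))/2) = sqrt(2.5521) = 1.5975
sqrt((|z|-a)/2) = sqrt((18.1041-(-13))/2) = sqrt(15.5521) = 3.9436

±(1.5975 + 3.9436i) i.e. 1.5975 + 3.9436i and -1.5975 - 3.9436i


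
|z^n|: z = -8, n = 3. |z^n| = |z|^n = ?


|z| = sqrt(64+0) = sqrt(64) = 8
|z^3| = |z|^3 = 8^3 = 512

|z^3| = 512


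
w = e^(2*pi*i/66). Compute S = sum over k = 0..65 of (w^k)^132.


The roots are w_k = w^k with w = e^(2*pi*i/66), and (w^k)^132 = (w^132)^k.
So S = 1 + u + u^2 + ... + u^(65) with u = w^132.
132 = 2*66 + 0, so 132 is a multiple of 66 and u = (w^66)^2 = 1.
Every one of the 66 terms equals 1: S = 66

S = 66


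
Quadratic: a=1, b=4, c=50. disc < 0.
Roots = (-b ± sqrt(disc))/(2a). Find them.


disc = 4^2 - 4*1*50 = 16 - 200 = -184
sqrt(|disc|) = sqrt(184) = 13.5647
Real part = -4/(2*1) = -2.0000
Imag part = 13.5647/(2*1) = 6.7823

-2.0000 ± 6.7823i


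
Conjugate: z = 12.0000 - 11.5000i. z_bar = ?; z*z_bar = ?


z_bar = 12.0000 + 11.5000i
z*z_bar = 12^2 + (-11.5)^2 = 144 + 132.25 = 276.25

z_bar = 12.0000 + 11.5000i, z*z_bar = 276.25


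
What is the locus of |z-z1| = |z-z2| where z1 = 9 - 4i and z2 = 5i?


Equal distances means the locus is the perpendicular bisector of z1 and z2.
Midpoint = ((9+0)/2, (-4+5)/2) = (4.5000, 0.5000)

Perpendicular bisector through (4.5000, 0.5000)


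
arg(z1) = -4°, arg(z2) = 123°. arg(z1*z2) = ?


arg(z1*z2) = -4° + 123° = 119°
Normalized to (-180°, 180°]: 119°

119°


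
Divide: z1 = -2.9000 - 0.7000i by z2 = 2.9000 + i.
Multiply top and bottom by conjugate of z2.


Conjugate of z2 = 2.9000 - i
Numerator: (-2.9000 - 0.7000i)(2.9000 - i) = -9.1100 + 0.8700i
Denominator: 2.9^2 + 1^2 = 9.41
Result = (-9.1100 + 0.8700i)/9.41

-0.9681 + 0.0925i


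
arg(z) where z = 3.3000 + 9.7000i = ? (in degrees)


Re = 3.3, Im = 9.7
arg = atan2(9.7, 3.3) = 71.2114 degrees

arg(z) = 71.2114 degrees


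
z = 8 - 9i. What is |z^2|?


|z| = sqrt(64+81) = sqrt(145) = 12.0416
|z^2| = |z|^2 = (sqrt(145))^2 = 145

|z^2| = 145


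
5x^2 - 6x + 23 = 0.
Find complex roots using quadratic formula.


disc = (-6)^2 - 4*5*23 = 36 - 460 = -424
sqrt(|disc|) = sqrt(424) = 20.5913
Real part = 6/(2*5) = 0.6000
Imag part = 20.5913/(2*5) = 2.0591

0.6000 ± 2.0591i


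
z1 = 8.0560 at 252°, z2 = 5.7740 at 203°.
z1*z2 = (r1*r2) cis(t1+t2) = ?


r = 8.0560 * 5.7740 = 46.5153
theta = 252° + 203° = 455° = 95° (mod 360)

46.5153 cis(95°)


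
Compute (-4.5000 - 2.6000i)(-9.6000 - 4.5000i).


Real = -4.5*(-9.6) - (-2.6)*(-4.5) = 43.2 - 11.7 = 31.5
Imag = -4.5*(-4.5) - (9.6)*(-2.6) = 20.25 + 24.96 = 45.21

31.5000 + 45.2100i


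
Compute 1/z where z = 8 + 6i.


|z|^2 = 64+36 = 100
1/z = (8 - 6i)/100

1/z = 0.0800 - 0.0600i


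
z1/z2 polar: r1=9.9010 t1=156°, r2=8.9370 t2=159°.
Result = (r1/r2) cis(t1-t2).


r = 9.9010 / 8.9370 = 1.1079
theta = 156° - 159° = -3° = 357° (mod 360)

1.1079 cis(357°)


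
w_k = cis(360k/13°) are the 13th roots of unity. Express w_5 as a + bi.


Angle = 360*5/13 = 138.4615°
a = cos(138.4615°) = -0.7485
b = sin(138.4615°) = 0.6631

-0.7485 + 0.6631i


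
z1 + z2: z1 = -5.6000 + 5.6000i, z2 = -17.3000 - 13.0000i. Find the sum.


Real: -5.6 - 17.3 = -22.9
Imag: 5.6 - 13 = -7.4

-22.9000 - 7.4000i


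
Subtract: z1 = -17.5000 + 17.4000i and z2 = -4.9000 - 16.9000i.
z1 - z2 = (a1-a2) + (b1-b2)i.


Real: -17.5 + 4.9 = -12.6
Imag: 17.4 + 16.9 = 34.3

-12.6000 + 34.3000i


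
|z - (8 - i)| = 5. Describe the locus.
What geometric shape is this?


|z - z0| = r is a circle with center z0 and radius r.
Center = (8, -1), radius = 5

Circle with center (8, -1) and radius 5


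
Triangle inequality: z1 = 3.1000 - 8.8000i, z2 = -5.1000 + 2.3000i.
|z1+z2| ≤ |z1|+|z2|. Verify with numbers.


|z1| = sqrt(3.1^2 + (-8.8)^2) = sqrt(87.05) = 9.3301
|z2| = sqrt((-5.1)^2 + 2.3^2) = sqrt(31.3) = 5.5946
z1+z2 = -2.0000 - 6.5000i
|z1+z2| = sqrt(46.25) = 6.8007
|z1|+|z2| = 9.3301 + 5.5946 = 14.9247

|z1+z2| = 6.8007 ≤ |z1|+|z2| = 14.9247 (verified)


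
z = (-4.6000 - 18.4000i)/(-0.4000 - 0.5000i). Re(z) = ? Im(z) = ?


Multiply by conjugate: (-4.6000 - 18.4000i)(-0.4000 + 0.5000i) / ((-0.4)^2 + (-0.5)^2)
Numerator real = -4.6*(-0.4) - (18.4)*(-0.5) = 11.04
Numerator imag = -18.4*(-0.4) - (-4.6)*(-0.5) = 5.06
Denominator = 0.41
Re(z) = 11.04/0.41 = 26.9268
Im(z) = 5.06/0.41 = 12.3415

Re(z) = 26.9268, Im(z) = 12.3415


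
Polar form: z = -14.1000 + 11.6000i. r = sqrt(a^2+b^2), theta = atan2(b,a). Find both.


r = sqrt(198.81+134.56) = sqrt(333.37) = 18.2584
theta = atan2(11.6, -14.1) = 140.5560 degrees

r = 18.2584, theta = 140.5560 degrees


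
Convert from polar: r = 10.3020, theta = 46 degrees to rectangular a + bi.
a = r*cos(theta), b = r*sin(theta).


a = 10.3020*cos(46°) = 10.3020*0.69466 = 7.1564
b = 10.3020*sin(46°) = 10.3020*0.71934 = 7.4106

7.1564 + 7.4106i


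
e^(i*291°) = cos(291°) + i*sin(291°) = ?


cos(291°) = 0.3584
sin(291°) = -0.9336

e^(i*291°) = 0.3584 - 0.9336i


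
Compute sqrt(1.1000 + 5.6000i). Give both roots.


|z| = sqrt(1.21+31.36) = 5.7070
sqrt((|z|+a)/2) = sqrt((5.7070+1.1)/2) = sqrt(3.4035) = 1.8449
sqrt((|z|-a)/2) = sqrt((5.7070-1.1)/2) = sqrt(2.3035) = 1.5177

±(1.8449 + 1.5177i) i.e. 1.8449 + 1.5177i and -1.8449 - 1.5177i


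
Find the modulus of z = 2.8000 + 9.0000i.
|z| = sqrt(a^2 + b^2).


|z| = sqrt(2.8^2 + 9^2) = sqrt(7.84 + 81) = sqrt(88.84) = 9.4255

|z| = 9.4255


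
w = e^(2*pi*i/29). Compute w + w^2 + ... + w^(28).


With w = e^(2*pi*i/29), all 29 of the 29th roots of unity w^0 = 1, w, ..., w^(28) sum to 0: 1 + w + ... + w^(28) = (1 - w^29)/(1 - w) = 0 since w^29 = 1, w ≠ 1.
Removing the root 1: w + w^2 + ... + w^(28) = 0 - 1 = -1

Sum = -1


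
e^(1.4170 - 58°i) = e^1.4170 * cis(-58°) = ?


e^1.4170 = 4.1247
cos(-58°) = 0.52992
sin(-58°) = -0.84805
Real = 4.1247*0.52992 = 2.1858
Imag = 4.1247*(-0.84805) = -3.4980

2.1858 - 3.4980i


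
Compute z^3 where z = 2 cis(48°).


r^3 = 2^3 = 8
n*theta = 3*48° = 144° = 144° (mod 360)
a = 8*cos(144°) = -6.4721
b = 8*sin(144°) = 4.7023

8 cis(144°) = -6.4721 + 4.7023i


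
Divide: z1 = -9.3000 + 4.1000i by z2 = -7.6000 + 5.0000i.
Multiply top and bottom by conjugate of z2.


Conjugate of z2 = -7.6000 - 5.0000i
Numerator: (-9.3000 + 4.1000i)(-7.6000 - 5.0000i) = 91.1800 + 15.3400i
Denominator: (-7.6)^2 + 5^2 = 82.76
Result = (91.1800 + 15.3400i)/82.76

1.1017 + 0.1854i


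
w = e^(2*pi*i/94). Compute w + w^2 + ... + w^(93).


With w = e^(2*pi*i/94), all 94 of the 94th roots of unity w^0 = 1, w, ..., w^(93) sum to 0: 1 + w + ... + w^(93) = (1 - w^94)/(1 - w) = 0 since w^94 = 1, w ≠ 1.
Removing the root 1: w + w^2 + ... + w^(93) = 0 - 1 = -1

Sum = -1


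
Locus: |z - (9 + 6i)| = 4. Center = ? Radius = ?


|z - z0| = r is a circle with center z0 and radius r.
Center = (9, 6), radius = 4

Circle with center (9, 6) and radius 4


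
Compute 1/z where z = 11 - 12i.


|z|^2 = 121+144 = 265
1/z = (11 + 12i)/265

1/z = 0.0415 + 0.0453i


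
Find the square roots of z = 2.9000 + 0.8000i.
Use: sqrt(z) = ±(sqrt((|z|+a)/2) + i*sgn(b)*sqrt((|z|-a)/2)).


|z| = sqrt(8.41+0.64) = 3.0083
sqrt((|z|+a)/2) = sqrt((3.0083+2.9)/2) = sqrt(2.9542) = 1.7188
sqrt((|z|-a)/2) = sqrt((3.0083-2.9)/2) = sqrt(0.0542) = 0.2327

±(1.7188 + 0.2327i) i.e. 1.7188 + 0.2327i and -1.7188 - 0.2327i


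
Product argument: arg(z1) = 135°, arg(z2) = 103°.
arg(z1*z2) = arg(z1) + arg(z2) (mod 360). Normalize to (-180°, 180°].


arg(z1*z2) = 135° + 103° = 238°
Normalized to (-180°, 180°]: -122°

-122°


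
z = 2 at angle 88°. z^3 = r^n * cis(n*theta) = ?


r^3 = 2^3 = 8
n*theta = 3*88° = 264° = 264° (mod 360)
a = 8*cos(264°) = -0.8362
b = 8*sin(264°) = -7.9562

8 cis(264°) = -0.8362 - 7.9562i


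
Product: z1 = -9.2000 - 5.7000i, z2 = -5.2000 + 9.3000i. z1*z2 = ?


Real = -9.2*(-5.2) - (-5.7)*9.3 = 47.84 - (-53.01) = 100.85
Imag = -9.2*9.3 - (5.2)*(-5.7) = -85.56 + 29.64 = -55.92

100.8500 - 55.9200i


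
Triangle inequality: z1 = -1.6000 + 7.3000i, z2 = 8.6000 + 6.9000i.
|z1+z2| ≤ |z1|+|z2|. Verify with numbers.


|z1| = sqrt((-1.6)^2 + 7.3^2) = sqrt(55.85) = 7.4733
|z2| = sqrt(8.6^2 + 6.9^2) = sqrt(121.57) = 11.0259
z1+z2 = 7.0000 + 14.2000i
|z1+z2| = sqrt(250.64) = 15.8316
|z1|+|z2| = 7.4733 + 11.0259 = 18.4992

|z1+z2| = 15.8316 ≤ |z1|+|z2| = 18.4992 (verified)


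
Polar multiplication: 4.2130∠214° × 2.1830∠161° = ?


r = 4.2130 * 2.1830 = 9.1970
theta = 214° + 161° = 375° = 15° (mod 360)

9.1970 cis(15°)


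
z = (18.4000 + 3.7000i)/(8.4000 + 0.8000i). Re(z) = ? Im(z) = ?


Multiply by conjugate: (18.4000 + 3.7000i)(8.4000 - 0.8000i) / (8.4^2 + 0.8^2)
Numerator real = 18.4*8.4 + 3.7*0.8 = 157.52
Numerator imag = 3.7*8.4 - 18.4*0.8 = 16.36
Denominator = 71.2
Re(z) = 157.52/71.2 = 2.2124
Im(z) = 16.36/71.2 = 0.2298

Re(z) = 2.2124, Im(z) = 0.2298


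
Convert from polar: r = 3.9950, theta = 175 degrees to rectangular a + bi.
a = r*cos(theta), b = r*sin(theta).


a = 3.9950*cos(175°) = 3.9950*(-0.9962) = -3.9798
b = 3.9950*sin(175°) = 3.9950*0.08716 = 0.3482

-3.9798 + 0.3482i


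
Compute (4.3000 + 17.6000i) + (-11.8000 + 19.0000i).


Real: 4.3 - 11.8 = -7.5
Imag: 17.6 + 19 = 36.6

-7.5000 + 36.6000i


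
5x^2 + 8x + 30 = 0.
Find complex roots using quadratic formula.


disc = 8^2 - 4*5*30 = 64 - 600 = -536
sqrt(|disc|) = sqrt(536) = 23.1517
Real part = -8/(2*5) = -0.8000
Imag part = 23.1517/(2*5) = 2.3152

-0.8000 ± 2.3152i


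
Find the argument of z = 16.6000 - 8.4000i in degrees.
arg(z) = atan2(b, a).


Re = 16.6, Im = -8.4
arg = atan2(-8.4, 16.6) = -26.8405 degrees

arg(z) = -26.8405 degrees


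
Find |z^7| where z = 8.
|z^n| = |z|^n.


|z| = sqrt(64+0) = sqrt(64) = 8
|z^7| = |z|^7 = 8^7 = 2097152

|z^7| = 2097152


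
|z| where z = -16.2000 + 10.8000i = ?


|z| = sqrt((-16.2)^2 + 10.8^2) = sqrt(262.44 + 116.64) = sqrt(379.08) = 19.4700

|z| = 19.4700


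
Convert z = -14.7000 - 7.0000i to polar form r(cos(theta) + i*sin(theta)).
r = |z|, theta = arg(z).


r = sqrt(216.09+49) = sqrt(265.09) = 16.2816
theta = atan2(-7, -14.7) = -154.5367 degrees

r = 16.2816, theta = -154.5367 degrees


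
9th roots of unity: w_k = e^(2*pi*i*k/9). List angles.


The 9th roots of unity are cis(360k/9°) for k=0..8
Angle step = 360/9 = 40°
Primitive root: cis(40°)
Primitive root = 0.7660 + 0.6428i

9 roots at angles: 0°, 40°, 80°, 120°, 160°, 200°, 240°, 280°, 320°


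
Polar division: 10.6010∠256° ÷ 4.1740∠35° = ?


r = 10.6010 / 4.1740 = 2.5398
theta = 256° - 35° = 221° = 221° (mod 360)

2.5398 cis(221°)


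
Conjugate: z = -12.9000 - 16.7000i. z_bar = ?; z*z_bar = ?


z_bar = -12.9000 + 16.7000i
z*z_bar = (-12.9)^2 + (-16.7)^2 = 166.41 + 278.89 = 445.3

z_bar = -12.9000 + 16.7000i, z*z_bar = 445.3


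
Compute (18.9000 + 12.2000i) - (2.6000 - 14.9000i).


Real: 18.9 - 2.6 = 16.3
Imag: 12.2 + 14.9 = 27.1

16.3000 + 27.1000i


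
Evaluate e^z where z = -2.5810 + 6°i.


e^-2.5810 = 0.0757
cos(6°) = 0.9945
sin(6°) = 0.1045
Real = 0.0757*0.9945 = 0.0753
Imag = 0.0757*0.1045 = 0.0079

0.0753 + 0.0079i


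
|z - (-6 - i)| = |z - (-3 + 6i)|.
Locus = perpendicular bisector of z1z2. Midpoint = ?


Equal distances means the locus is the perpendicular bisector of z1 and z2.
Midpoint = ((-6+(-3))/2, (-1+6)/2) = (-4.5000, 2.5000)

Perpendicular bisector through (-4.5000, 2.5000)


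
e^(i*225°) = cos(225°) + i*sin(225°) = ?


cos(225°) = -0.7071
sin(225°) = -0.7071

e^(i*225°) = -0.7071 - 0.7071i


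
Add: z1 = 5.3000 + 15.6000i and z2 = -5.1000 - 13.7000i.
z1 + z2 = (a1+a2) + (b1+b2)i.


Real: 5.3 - 5.1 = 0.2
Imag: 15.6 - 13.7 = 1.9

0.2000 + 1.9000i


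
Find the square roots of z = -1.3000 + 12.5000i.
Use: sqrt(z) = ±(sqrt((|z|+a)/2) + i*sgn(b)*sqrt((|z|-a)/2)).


|z| = sqrt(1.69+156.25) = 12.5674
sqrt((|z|+a)/2) = sqrt((12.5674+(-1.3))/2) = sqrt(5.6337) = 2.3735
sqrt((|z|-a)/2) = sqrt((12.5674-(-1.3))/2) = sqrt(6.9337) = 2.6332

±(2.3735 + 2.6332i) i.e. 2.3735 + 2.6332i and -2.3735 - 2.6332i


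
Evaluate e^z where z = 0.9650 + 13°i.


e^0.9650 = 2.6248
cos(13°) = 0.97437
sin(13°) = 0.22495
Real = 2.6248*0.97437 = 2.5575
Imag = 2.6248*0.22495 = 0.5904

2.5575 + 0.5904i


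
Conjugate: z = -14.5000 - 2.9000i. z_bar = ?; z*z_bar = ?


z_bar = -14.5000 + 2.9000i
z*z_bar = (-14.5)^2 + (-2.9)^2 = 210.25 + 8.41 = 218.66

z_bar = -14.5000 + 2.9000i, z*z_bar = 218.66


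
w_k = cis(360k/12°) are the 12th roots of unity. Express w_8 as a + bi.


Angle = 360*8/12 = 240°
a = cos(240°) = -0.5000
b = sin(240°) = -0.8660

-0.5000 - 0.8660i


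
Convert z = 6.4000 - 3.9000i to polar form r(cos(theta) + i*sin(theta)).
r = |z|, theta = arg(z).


r = sqrt(40.96+15.21) = sqrt(56.17) = 7.4947
theta = atan2(-3.9, 6.4) = -31.3571 degrees

r = 7.4947, theta = -31.3571 degrees


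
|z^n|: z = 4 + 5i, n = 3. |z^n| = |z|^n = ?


|z| = sqrt(16+25) = sqrt(41) = 6.4031
|z^3| = |z|^3 = (sqrt(41))^3 = 41*sqrt(41)

|z^3| = 41*sqrt(41) ≈ 262.5281


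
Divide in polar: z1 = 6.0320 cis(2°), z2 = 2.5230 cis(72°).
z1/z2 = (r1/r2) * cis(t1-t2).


r = 6.0320 / 2.5230 = 2.3908
theta = 2° - 72° = -70° = 290° (mod 360)

2.3908 cis(290°)


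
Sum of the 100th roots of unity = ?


The sum of all 100th roots of unity is 0.
Geometric series: (1 - w^100)/(1 - w) = (1-1)/(1-w) = 0 since w^100 = 1, w ≠ 1.
Alternatively: coefficient of z^99 in z^100 - 1 is 0.

0


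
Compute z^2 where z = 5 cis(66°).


r^2 = 5^2 = 25
n*theta = 2*66° = 132° = 132° (mod 360)
a = 25*cos(132°) = -16.7283
b = 25*sin(132°) = 18.5786

25 cis(132°) = -16.7283 + 18.5786i


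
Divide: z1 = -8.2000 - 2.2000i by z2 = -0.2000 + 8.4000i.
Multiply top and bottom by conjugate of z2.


Conjugate of z2 = -0.2000 - 8.4000i
Numerator: (-8.2000 - 2.2000i)(-0.2000 - 8.4000i) = -16.8400 + 69.3200i
Denominator: (-0.2)^2 + 8.4^2 = 70.6
Result = (-16.8400 + 69.3200i)/70.6

-0.2385 + 0.9819i


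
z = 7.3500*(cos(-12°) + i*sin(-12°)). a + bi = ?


a = 7.3500*cos(-12°) = 7.3500*0.97815 = 7.1894
b = 7.3500*sin(-12°) = 7.3500*(-0.207912) = -1.5282

7.1894 - 1.5282i


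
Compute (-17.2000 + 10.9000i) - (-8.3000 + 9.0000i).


Real: -17.2 + 8.3 = -8.9
Imag: 10.9 - 9 = 1.9

-8.9000 + 1.9000i


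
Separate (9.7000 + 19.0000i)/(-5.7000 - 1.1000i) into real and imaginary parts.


Multiply by conjugate: (9.7000 + 19.0000i)(-5.7000 + 1.1000i) / ((-5.7)^2 + (-1.1)^2)
Numerator real = 9.7*(-5.7) + 19*(-1.1) = -76.19
Numerator imag = 19*(-5.7) - 9.7*(-1.1) = -97.63
Denominator = 33.7
Re(z) = -76.19/33.7 = -2.2608
Im(z) = -97.63/33.7 = -2.8970

Re(z) = -2.2608, Im(z) = -2.8970


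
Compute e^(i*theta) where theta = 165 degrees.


cos(165°) = -0.9659
sin(165°) = 0.2588

e^(i*165°) = -0.9659 + 0.2588i


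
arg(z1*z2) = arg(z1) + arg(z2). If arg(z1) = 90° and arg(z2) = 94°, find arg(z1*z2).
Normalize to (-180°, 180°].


arg(z1*z2) = 90° + 94° = 184°
Normalized to (-180°, 180°]: -176°

-176°


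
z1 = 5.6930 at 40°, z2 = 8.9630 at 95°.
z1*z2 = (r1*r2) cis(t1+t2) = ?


r = 5.6930 * 8.9630 = 51.0264
theta = 40° + 95° = 135° = 135° (mod 360)

51.0264 cis(135°)


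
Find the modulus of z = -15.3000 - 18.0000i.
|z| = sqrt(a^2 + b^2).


|z| = sqrt((-15.3)^2 + (-18)^2) = sqrt(234.09 + 324) = sqrt(558.09) = 23.6239

|z| = 23.6239


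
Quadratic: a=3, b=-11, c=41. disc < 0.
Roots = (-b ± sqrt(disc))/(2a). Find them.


disc = (-11)^2 - 4*3*41 = 121 - 492 = -371
sqrt(|disc|) = sqrt(371) = 19.2614
Real part = 11/(2*3) = 1.8333
Imag part = 19.2614/(2*3) = 3.2102

1.8333 ± 3.2102i


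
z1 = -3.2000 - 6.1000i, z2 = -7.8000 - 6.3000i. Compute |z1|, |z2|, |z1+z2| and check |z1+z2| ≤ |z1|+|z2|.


|z1| = sqrt((-3.2)^2 + (-6.1)^2) = sqrt(47.45) = 6.8884
|z2| = sqrt((-7.8)^2 + (-6.3)^2) = sqrt(100.53) = 10.0265
z1+z2 = -11.0000 - 12.4000i
|z1+z2| = sqrt(274.76) = 16.5759
|z1|+|z2| = 6.8884 + 10.0265 = 16.9149

|z1+z2| = 16.5759 ≤ |z1|+|z2| = 16.9149 (verified)


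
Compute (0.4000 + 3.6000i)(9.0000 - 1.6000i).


Real = 0.4*9 - 3.6*(-1.6) = 3.6 - (-5.76) = 9.36
Imag = 0.4*(-1.6) + 9*3.6 = -0.64 + 32.4 = 31.76

9.3600 + 31.7600i


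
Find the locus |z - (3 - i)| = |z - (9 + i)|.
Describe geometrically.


Equal distances means the locus is the perpendicular bisector of z1 and z2.
Midpoint = ((3+9)/2, (-1+1)/2) = (6.0000, 0)

Perpendicular bisector through (6.0000, 0)


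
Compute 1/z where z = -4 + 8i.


|z|^2 = 16+64 = 80
1/z = (-4 - 8i)/80

1/z = -0.0500 - 0.1000i


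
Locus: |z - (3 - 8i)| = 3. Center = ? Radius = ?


|z - z0| = r is a circle with center z0 and radius r.
Center = (3, -8), radius = 3

Circle with center (3, -8) and radius 3


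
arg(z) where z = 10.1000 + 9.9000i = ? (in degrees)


Re = 10.1, Im = 9.9
arg = atan2(9.9, 10.1) = 44.4271 degrees

arg(z) = 44.4271 degrees


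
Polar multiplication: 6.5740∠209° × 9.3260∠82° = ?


r = 6.5740 * 9.3260 = 61.3091
theta = 209° + 82° = 291° = 291° (mod 360)

61.3091 cis(291°)


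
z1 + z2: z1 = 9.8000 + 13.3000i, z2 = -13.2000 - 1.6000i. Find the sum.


Real: 9.8 - 13.2 = -3.4
Imag: 13.3 - 1.6 = 11.7

-3.4000 + 11.7000i


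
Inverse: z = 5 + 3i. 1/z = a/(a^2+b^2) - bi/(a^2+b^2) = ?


|z|^2 = 25+9 = 34
1/z = (5 - 3i)/34

1/z = 0.1471 - 0.0882i


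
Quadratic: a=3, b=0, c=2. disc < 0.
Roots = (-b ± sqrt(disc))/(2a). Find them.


disc = 0^2 - 4*3*2 = 0 - 24 = -24
sqrt(|disc|) = sqrt(24) = 4.8990
Real part = 0/(2*3) = 0
Imag part = 4.8990/(2*3) = 0.8165

0 ± 0.8165i


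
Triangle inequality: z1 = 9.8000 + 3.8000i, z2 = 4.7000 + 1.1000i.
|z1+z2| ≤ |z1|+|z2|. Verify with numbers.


|z1| = sqrt(9.8^2 + 3.8^2) = sqrt(110.48) = 10.5109
|z2| = sqrt(4.7^2 + 1.1^2) = sqrt(23.3) = 4.8270
z1+z2 = 14.5000 + 4.9000i
|z1+z2| = sqrt(234.26) = 15.3056
|z1|+|z2| = 10.5109 + 4.8270 = 15.3379

|z1+z2| = 15.3056 ≤ |z1|+|z2| = 15.3379 (verified)


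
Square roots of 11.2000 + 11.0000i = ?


|z| = sqrt(125.44+121) = 15.6984
sqrt((|z|+a)/2) = sqrt((15.6984+11.2)/2) = sqrt(13.4492) = 3.6673
sqrt((|z|-a)/2) = sqrt((15.6984-11.2)/2) = sqrt(2.2492) = 1.4997

±(3.6673 + 1.4997i) i.e. 3.6673 + 1.4997i and -3.6673 - 1.4997i


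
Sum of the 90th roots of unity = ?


The sum of all 90th roots of unity is 0.
Geometric series: (1 - w^90)/(1 - w) = (1-1)/(1-w) = 0 since w^90 = 1, w ≠ 1.
Alternatively: coefficient of z^89 in z^90 - 1 is 0.

0


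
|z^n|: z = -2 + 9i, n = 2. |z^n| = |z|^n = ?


|z| = sqrt(4+81) = sqrt(85) = 9.2195
|z^2| = |z|^2 = (sqrt(85))^2 = 85

|z^2| = 85


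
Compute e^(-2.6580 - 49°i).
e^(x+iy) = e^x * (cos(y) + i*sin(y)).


e^-2.6580 = 0.0701
cos(-49°) = 0.6561
sin(-49°) = -0.7547
Real = 0.0701*0.6561 = 0.0460
Imag = 0.0701*(-0.7547) = -0.0529

0.0460 - 0.0529i


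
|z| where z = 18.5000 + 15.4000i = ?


|z| = sqrt(18.5^2 + 15.4^2) = sqrt(342.25 + 237.16) = sqrt(579.41) = 24.0709

|z| = 24.0709


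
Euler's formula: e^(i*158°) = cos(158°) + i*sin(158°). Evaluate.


cos(158°) = -0.9272
sin(158°) = 0.3746

e^(i*158°) = -0.9272 + 0.3746i


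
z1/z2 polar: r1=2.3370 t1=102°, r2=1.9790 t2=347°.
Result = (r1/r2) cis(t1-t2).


r = 2.3370 / 1.9790 = 1.1809
theta = 102° - 347° = -245° = 115° (mod 360)

1.1809 cis(115°)


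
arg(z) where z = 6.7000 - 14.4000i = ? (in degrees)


Re = 6.7, Im = -14.4
arg = atan2(-14.4, 6.7) = -65.0485 degrees

arg(z) = -65.0485 degrees


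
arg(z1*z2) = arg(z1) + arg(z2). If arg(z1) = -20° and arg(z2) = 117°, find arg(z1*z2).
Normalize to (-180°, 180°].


arg(z1*z2) = -20° + 117° = 97°
Normalized to (-180°, 180°]: 97°

97°


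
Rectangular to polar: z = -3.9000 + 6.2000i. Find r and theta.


r = sqrt(15.21+38.44) = sqrt(53.65) = 7.3246
theta = atan2(6.2, -3.9) = 122.1712 degrees

r = 7.3246, theta = 122.1712 degrees


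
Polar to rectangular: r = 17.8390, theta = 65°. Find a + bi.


a = 17.8390*cos(65°) = 17.8390*0.42262 = 7.5391
b = 17.8390*sin(65°) = 17.8390*0.906308 = 16.1676

7.5391 + 16.1676i


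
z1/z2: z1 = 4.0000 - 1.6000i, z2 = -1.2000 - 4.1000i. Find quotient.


Conjugate of z2 = -1.2000 + 4.1000i
Numerator: (4.0000 - 1.6000i)(-1.2000 + 4.1000i) = 1.7600 + 18.3200i
Denominator: (-1.2)^2 + (-4.1)^2 = 18.25
Result = (1.7600 + 18.3200i)/18.25

0.0964 + 1.0038i


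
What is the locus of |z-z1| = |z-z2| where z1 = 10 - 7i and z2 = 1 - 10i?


Equal distances means the locus is the perpendicular bisector of z1 and z2.
Midpoint = ((10+1)/2, (-7+(-10))/2) = (5.5000, -8.5000)

Perpendicular bisector through (5.5000, -8.5000)


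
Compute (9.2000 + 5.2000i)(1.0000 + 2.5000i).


Real = 9.2*1 - 5.2*2.5 = 9.2 - 13 = -3.8
Imag = 9.2*2.5 + 1*5.2 = 23 + 5.2 = 28.2

-3.8000 + 28.2000i


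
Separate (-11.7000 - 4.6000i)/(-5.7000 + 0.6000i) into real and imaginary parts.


Multiply by conjugate: (-11.7000 - 4.6000i)(-5.7000 - 0.6000i) / ((-5.7)^2 + 0.6^2)
Numerator real = -11.7*(-5.7) - (4.6)*0.6 = 63.93
Numerator imag = -4.6*(-5.7) - (-11.7)*0.6 = 33.24
Denominator = 32.85
Re(z) = 63.93/32.85 = 1.9461
Im(z) = 33.24/32.85 = 1.0119

Re(z) = 1.9461, Im(z) = 1.0119


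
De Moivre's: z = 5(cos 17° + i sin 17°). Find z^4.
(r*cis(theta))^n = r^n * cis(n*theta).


r^4 = 5^4 = 625
n*theta = 4*17° = 68° = 68° (mod 360)
a = 625*cos(68°) = 234.1291
b = 625*sin(68°) = 579.4899

625 cis(68°) = 234.1291 + 579.4899i


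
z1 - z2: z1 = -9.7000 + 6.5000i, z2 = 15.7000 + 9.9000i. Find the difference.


Real: -9.7 - 15.7 = -25.4
Imag: 6.5 - 9.9 = -3.4

-25.4000 - 3.4000i


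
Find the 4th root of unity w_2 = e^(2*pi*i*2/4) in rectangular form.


Angle = 360*2/4 = 180°
a = cos(180°) = -1.0000
b = sin(180°) = 0

-1.0000 + 0i


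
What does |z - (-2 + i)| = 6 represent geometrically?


|z - z0| = r is a circle with center z0 and radius r.
Center = (-2, 1), radius = 6

Circle with center (-2, 1) and radius 6


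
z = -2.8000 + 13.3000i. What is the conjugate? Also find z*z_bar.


z_bar = -2.8000 - 13.3000i
z*z_bar = (-2.8)^2 + 13.3^2 = 7.84 + 176.89 = 184.73

z_bar = -2.8000 - 13.3000i, z*z_bar = 184.73


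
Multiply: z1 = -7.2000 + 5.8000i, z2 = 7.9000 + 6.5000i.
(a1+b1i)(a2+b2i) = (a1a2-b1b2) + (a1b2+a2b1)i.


Real = -7.2*7.9 - 5.8*6.5 = -56.88 - 37.7 = -94.58
Imag = -7.2*6.5 + 7.9*5.8 = -46.8 + 45.82 = -0.98

-94.5800 - 0.9800i


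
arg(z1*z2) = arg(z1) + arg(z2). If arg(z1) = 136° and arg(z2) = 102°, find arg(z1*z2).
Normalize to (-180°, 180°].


arg(z1*z2) = 136° + 102° = 238°
Normalized to (-180°, 180°]: -122°

-122°


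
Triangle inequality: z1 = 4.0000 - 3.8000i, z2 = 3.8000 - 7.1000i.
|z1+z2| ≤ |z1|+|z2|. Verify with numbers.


|z1| = sqrt(4^2 + (-3.8)^2) = sqrt(30.44) = 5.5172
|z2| = sqrt(3.8^2 + (-7.1)^2) = sqrt(64.85) = 8.0529
z1+z2 = 7.8000 - 10.9000i
|z1+z2| = sqrt(179.65) = 13.4034
|z1|+|z2| = 5.5172 + 8.0529 = 13.5701

|z1+z2| = 13.4034 ≤ |z1|+|z2| = 13.5701 (verified)


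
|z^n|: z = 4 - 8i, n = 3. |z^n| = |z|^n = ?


|z| = sqrt(16+64) = sqrt(80) = 8.9443
|z^3| = |z|^3 = (sqrt(80))^3 = 80*sqrt(80)

|z^3| = 80*sqrt(80) ≈ 715.5418


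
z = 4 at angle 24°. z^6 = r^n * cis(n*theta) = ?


r^6 = 4^6 = 4096
n*theta = 6*24° = 144° = 144° (mod 360)
a = 4096*cos(144°) = -3313.7336
b = 4096*sin(144°) = 2407.5684

4096 cis(144°) = -3313.7336 + 2407.5684i


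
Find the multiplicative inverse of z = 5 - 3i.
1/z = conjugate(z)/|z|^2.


|z|^2 = 25+9 = 34
1/z = (5 + 3i)/34

1/z = 0.1471 + 0.0882i


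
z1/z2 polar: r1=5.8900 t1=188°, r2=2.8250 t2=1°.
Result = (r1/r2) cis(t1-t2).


r = 5.8900 / 2.8250 = 2.0850
theta = 188° - 1° = 187° = 187° (mod 360)

2.0850 cis(187°)


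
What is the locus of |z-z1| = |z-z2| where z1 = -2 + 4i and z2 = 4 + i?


Equal distances means the locus is the perpendicular bisector of z1 and z2.
Midpoint = ((-2+4)/2, (4+1)/2) = (1.0000, 2.5000)

Perpendicular bisector through (1.0000, 2.5000)


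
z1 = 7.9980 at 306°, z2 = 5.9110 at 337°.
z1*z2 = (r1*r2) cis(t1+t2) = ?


r = 7.9980 * 5.9110 = 47.2762
theta = 306° + 337° = 643° = 283° (mod 360)

47.2762 cis(283°)
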